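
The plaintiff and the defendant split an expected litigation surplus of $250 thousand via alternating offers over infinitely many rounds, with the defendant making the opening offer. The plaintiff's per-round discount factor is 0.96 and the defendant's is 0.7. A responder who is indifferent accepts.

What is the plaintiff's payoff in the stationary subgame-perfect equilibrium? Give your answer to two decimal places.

When the defendant proposes, the plaintiff accepts any offer worth at least 0.96 times what the plaintiff would get by proposing next round; and vice versa.
This gives x = 250 − 0.96y and y = 250 − 0.7x, where x and y are each side's share when it proposes.
Hence (1 − 0.96·0.7)x = 250(1 − 0.96), i.e. 0.328·x = 10.
x ≈ 30.4878; the plaintiff's share is 250 − x ≈ 219.5122.

219.51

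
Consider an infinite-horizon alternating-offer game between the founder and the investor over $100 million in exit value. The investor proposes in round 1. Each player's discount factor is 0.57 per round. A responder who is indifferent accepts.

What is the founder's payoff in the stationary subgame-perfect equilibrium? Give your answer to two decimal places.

In a stationary SPE each proposer offers the other exactly their discounted continuation value.
If the investor keeps x when proposing and the founder keeps y when proposing, then x = 100 − 0.57y and y = 100 − 0.57x.
Solving: x = 100(1 − 0.57) / (1 − 0.57·0.57) = 43 / 0.6751 ≈ 63.6943.
The founder gets 100 − 63.6943 ≈ 36.3057.

36.31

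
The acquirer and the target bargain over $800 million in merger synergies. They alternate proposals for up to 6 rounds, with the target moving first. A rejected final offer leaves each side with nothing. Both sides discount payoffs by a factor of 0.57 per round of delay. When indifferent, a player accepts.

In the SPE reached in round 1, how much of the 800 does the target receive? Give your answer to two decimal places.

Round 6 (the acquirer proposes): the target will accept anything ≥ 0, so the acquirer offers 0 and keeps 800.
Round 5 (the target proposes): the acquirer can get 800 next round, worth 0.57 × 800 = 456 now, so the target offers 456, keeping 344.
Round 4 (the acquirer proposes): the target can get 344 next round, worth 0.57 × 344 = 196.08 now; the acquirer offers that and keeps 603.92.
Round 3 (the target proposes): the acquirer can get 603.92 next round, worth 0.57 × 603.92 = 344.2344 now, so the target offers 344.2344, keeping 455.7656.
Round 2 (the acquirer proposes): the target can get 455.7656 next round, worth 0.57 × 455.7656 = 259.786392 now, so the acquirer offers 259.786392, keeping 540.213608.
Round 1 (the target proposes): the acquirer can get 540.213608 next round, worth 0.57 × 540.213608 = 307.92175656 now; the target offers that and keeps 492.07824344.

492.08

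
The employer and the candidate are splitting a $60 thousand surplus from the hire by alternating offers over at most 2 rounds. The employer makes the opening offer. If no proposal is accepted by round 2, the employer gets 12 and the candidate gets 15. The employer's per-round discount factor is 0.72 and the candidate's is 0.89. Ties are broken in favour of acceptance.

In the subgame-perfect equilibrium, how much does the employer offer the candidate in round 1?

Round 2 (the candidate proposes): the employer gets 12 if talks fail, so the candidate offers 12 and keeps 48.
Round 1 (the employer proposes): the candidate can get 48 next round, worth 0.89 × 48 = 42.72 now; the employer offers that and keeps 17.28.

42.72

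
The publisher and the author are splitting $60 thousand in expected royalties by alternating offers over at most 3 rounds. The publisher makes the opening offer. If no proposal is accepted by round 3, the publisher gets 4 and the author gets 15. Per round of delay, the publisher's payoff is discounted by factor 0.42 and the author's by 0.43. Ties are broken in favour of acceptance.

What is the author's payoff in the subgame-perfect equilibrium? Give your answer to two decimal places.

17.67

Round 3 (the publisher proposes): the author gets 15 if talks fail, so the publisher offers 15 and keeps 45.
Round 2 (the author proposes): the publisher can get 45 next round, worth 0.42 × 45 = 18.9 now; the author offers that and keeps 41.1.
Round 1 (the publisher proposes): the author can get 41.1 next round, worth 0.43 × 41.1 = 17.673 now. The publisher offers 17.673 and keeps 60 − 17.673 = 42.327.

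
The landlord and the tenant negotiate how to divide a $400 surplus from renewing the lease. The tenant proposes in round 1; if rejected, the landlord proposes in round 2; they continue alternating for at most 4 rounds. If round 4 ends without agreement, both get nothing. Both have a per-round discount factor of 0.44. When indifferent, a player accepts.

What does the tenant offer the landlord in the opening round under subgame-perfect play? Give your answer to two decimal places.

132.63

Round 4 (the landlord proposes): the tenant will accept anything ≥ 0, so the landlord offers 0 and keeps 400.
Round 3 (the tenant proposes): the landlord can get 400 next round, worth 0.44 × 400 = 176 now; the tenant offers that and keeps 224.
Round 2 (the landlord proposes): the tenant can get 224 next round, worth 0.44 × 224 = 98.56 now. The landlord offers 98.56 and keeps 400 − 98.56 = 301.44.
Round 1 (the tenant proposes): the landlord can get 301.44 next round, worth 0.44 × 301.44 = 132.6336 now, so the tenant offers 132.6336, keeping 267.3664.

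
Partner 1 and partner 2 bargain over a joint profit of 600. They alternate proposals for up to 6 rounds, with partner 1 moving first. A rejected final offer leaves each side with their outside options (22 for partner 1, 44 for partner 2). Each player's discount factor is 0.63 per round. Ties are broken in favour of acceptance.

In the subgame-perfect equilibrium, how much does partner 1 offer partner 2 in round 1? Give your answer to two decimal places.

252.73

Round 6 (partner 2 proposes): partner 1 gets 22 if talks fail, so partner 2 offers 22 and keeps 578.
Round 5 (partner 1 proposes): partner 2 can get 578 next round, worth 0.63 × 578 = 364.14 now, so partner 1 offers 364.14, keeping 235.86.
Round 4 (partner 2 proposes): partner 1 can get 235.86 next round, worth 0.63 × 235.86 = 148.5918 now; partner 2 offers that and keeps 451.4082.
Round 3 (partner 1 proposes): partner 2 can get 451.4082 next round, worth 0.63 × 451.4082 = 284.387166 now. Partner 1 offers 284.387166 and keeps 600 − 284.387166 = 315.612834.
Round 2 (partner 2 proposes): partner 1 can get 315.612834 next round, worth 0.63 × 315.612834 = 198.83608542 now, so partner 2 offers 198.83608542, keeping 401.16391458.
Round 1 (partner 1 proposes): partner 2 can get 401.16391458 next round, worth 0.63 × 401.16391458 = 252.7332661854 now. Partner 1 offers 252.7332661854 and keeps 600 − 252.7332661854 = 347.2667338146.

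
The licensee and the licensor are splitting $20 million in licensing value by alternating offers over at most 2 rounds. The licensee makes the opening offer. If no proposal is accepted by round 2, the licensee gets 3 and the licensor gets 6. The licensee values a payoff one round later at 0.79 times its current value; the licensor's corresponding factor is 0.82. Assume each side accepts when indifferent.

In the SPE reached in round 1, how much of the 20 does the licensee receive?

6.06

Round 2 (the licensor proposes): the licensee gets 3 if talks fail, so the licensor offers 3 and keeps 17.
Round 1 (the licensee proposes): the licensor can get 17 next round, worth 0.82 × 17 = 13.94 now, so the licensee offers 13.94, keeping 6.06.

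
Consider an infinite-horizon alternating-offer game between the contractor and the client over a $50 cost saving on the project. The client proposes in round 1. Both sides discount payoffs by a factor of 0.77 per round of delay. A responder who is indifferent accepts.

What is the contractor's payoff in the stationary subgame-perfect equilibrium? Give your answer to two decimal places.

When the client proposes, the contractor accepts any offer worth at least 0.77 times what the contractor would get by proposing next round; and vice versa.
This gives x = 50 − 0.77y and y = 50 − 0.77x, where x and y are each side's share when it proposes.
Hence (1 − 0.77·0.77)x = 50(1 − 0.77), i.e. 0.4071·x = 11.5.
x ≈ 28.2486; the contractor's share is 50 − x ≈ 21.7514.

21.75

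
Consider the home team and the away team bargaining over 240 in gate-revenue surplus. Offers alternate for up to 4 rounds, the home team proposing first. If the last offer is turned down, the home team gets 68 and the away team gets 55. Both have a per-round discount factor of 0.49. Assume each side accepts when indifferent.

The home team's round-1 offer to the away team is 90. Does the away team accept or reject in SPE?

Accept

Round 4 (the away team proposes): the home team gets 68 if talks fail, so the away team offers 68 and keeps 172.
Round 3 (the home team proposes): the away team can get 172 next round, worth 0.49 × 172 = 84.28 now, so the home team offers 84.28, keeping 155.72.
Round 2 (the away team proposes): the home team can get 155.72 next round, worth 0.49 × 155.72 = 76.3028 now. The away team offers 76.3028 and keeps 240 − 76.3028 = 163.6972.
So by rejecting in round 1, the away team gets 163.6972 next round, worth 0.49 × 163.6972 = 80.211628 now.
Offer 90 ≥ 80.211628, so the away team accepts.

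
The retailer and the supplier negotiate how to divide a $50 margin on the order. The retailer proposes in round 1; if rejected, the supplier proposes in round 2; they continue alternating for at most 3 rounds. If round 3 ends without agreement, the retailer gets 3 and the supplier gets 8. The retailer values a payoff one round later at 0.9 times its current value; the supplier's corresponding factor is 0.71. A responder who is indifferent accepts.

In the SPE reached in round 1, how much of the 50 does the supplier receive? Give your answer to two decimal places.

Solve by backward induction from round 3.
Round 3 (the retailer proposes): the supplier gets 8 if talks fail, so the retailer offers 8 and keeps 42.
Round 2 (the supplier proposes): the retailer can get 42 next round, worth 0.9 × 42 = 37.8 now; the supplier offers that and keeps 12.2.
Round 1 (the retailer proposes): the supplier can get 12.2 next round, worth 0.71 × 12.2 = 8.662 now, so the retailer offers 8.662, keeping 41.338.

8.66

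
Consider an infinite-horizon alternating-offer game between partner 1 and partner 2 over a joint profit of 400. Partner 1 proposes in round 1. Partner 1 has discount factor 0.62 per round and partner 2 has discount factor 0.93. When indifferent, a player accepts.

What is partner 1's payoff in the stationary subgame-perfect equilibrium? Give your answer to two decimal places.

66.13

In a stationary SPE each proposer offers the other exactly their discounted continuation value.
If partner 1 keeps x when proposing and partner 2 keeps y when proposing, then x = 400 − 0.93y and y = 400 − 0.62x.
Solving: x = 400(1 − 0.93) / (1 − 0.62·0.93) = 28 / 0.4234 ≈ 66.1313.
Partner 2 gets 400 − 66.1313 ≈ 333.8687.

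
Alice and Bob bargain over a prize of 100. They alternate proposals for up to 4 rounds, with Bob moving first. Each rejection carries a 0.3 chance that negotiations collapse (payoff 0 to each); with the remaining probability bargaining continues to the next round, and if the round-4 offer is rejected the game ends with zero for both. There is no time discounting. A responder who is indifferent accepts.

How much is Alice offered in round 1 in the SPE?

Round 4 (Alice proposes): Bob will accept anything ≥ 0, so Alice offers 0 and keeps 100.
Round 3 (Bob proposes): rejecting gives Alice an expected 0.7 × 100 = 70, so Bob offers 70, keeping 30.
Round 2 (Alice proposes): rejecting gives Bob an expected 0.7 × 30 = 21, so Alice offers 21, keeping 79.
Round 1 (Bob proposes): rejecting gives Alice an expected 0.7 × 79 = 55.3. Bob offers 55.3 and keeps 100 − 55.3 = 44.7.

55.3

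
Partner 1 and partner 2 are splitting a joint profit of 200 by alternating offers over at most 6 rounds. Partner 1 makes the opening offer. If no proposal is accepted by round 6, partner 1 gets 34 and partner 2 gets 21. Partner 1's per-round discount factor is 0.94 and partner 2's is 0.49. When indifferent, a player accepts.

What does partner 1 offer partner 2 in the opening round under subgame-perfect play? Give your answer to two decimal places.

25.84

Round 6 (partner 2 proposes): partner 1 gets 34 if talks fail, so partner 2 offers 34 and keeps 166.
Round 5 (partner 1 proposes): partner 2 can get 166 next round, worth 0.49 × 166 = 81.34 now. Partner 1 offers 81.34 and keeps 200 − 81.34 = 118.66.
Round 4 (partner 2 proposes): partner 1 can get 118.66 next round, worth 0.94 × 118.66 = 111.5404 now; partner 2 offers that and keeps 88.4596.
Round 3 (partner 1 proposes): partner 2 can get 88.4596 next round, worth 0.49 × 88.4596 = 43.345204 now, so partner 1 offers 43.345204, keeping 156.654796.
Round 2 (partner 2 proposes): partner 1 can get 156.654796 next round, worth 0.94 × 156.654796 = 147.25550824 now, so partner 2 offers 147.25550824, keeping 52.74449176.
Round 1 (partner 1 proposes): partner 2 can get 52.74449176 next round, worth 0.49 × 52.74449176 = 25.8448009624 now. Partner 1 offers 25.8448009624 and keeps 200 − 25.8448009624 = 174.1551990376.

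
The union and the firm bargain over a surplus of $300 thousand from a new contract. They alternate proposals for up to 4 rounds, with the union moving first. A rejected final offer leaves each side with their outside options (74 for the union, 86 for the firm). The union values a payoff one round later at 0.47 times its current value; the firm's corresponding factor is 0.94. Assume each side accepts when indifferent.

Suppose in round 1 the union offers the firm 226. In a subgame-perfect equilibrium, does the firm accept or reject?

Round 4 (the firm proposes): the union gets 74 if talks fail, so the firm offers 74 and keeps 226.
Round 3 (the union proposes): the firm can get 226 next round, worth 0.94 × 226 = 212.44 now; the union offers that and keeps 87.56.
Round 2 (the firm proposes): the union can get 87.56 next round, worth 0.47 × 87.56 = 41.1532 now. The firm offers 41.1532 and keeps 300 − 41.1532 = 258.8468.
So by rejecting in round 1, the firm gets 258.8468 next round, worth 0.94 × 258.8468 = 243.315992 now.
Offer 226 < 243.315992, so the firm rejects.

Reject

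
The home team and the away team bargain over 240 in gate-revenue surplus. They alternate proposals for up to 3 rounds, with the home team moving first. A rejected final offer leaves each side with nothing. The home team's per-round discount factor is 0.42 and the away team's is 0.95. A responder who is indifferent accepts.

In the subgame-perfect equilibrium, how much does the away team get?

132.24

Round 3 (the home team proposes): the away team will accept anything ≥ 0, so the home team offers 0 and keeps 240.
Round 2 (the away team proposes): the home team can get 240 next round, worth 0.42 × 240 = 100.8 now; the away team offers that and keeps 139.2.
Round 1 (the home team proposes): the away team can get 139.2 next round, worth 0.95 × 139.2 = 132.24 now; the home team offers that and keeps 107.76.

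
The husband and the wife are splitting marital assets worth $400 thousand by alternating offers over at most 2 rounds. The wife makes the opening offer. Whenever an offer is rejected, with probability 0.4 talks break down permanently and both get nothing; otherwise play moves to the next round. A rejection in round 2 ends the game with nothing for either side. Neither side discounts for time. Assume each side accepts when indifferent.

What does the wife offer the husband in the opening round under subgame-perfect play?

By backward induction:
Round 2 (the husband proposes): the wife will accept anything ≥ 0, so the husband offers 0 and keeps 400.
Round 1 (the wife proposes): rejecting gives the husband an expected 0.6 × 400 = 240, so the wife offers 240, keeping 160.

240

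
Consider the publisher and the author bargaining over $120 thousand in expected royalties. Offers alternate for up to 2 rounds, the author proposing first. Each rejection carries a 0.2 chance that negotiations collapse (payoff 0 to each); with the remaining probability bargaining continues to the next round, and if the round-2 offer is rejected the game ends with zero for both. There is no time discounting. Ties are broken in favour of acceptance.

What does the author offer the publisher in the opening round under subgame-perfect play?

Round 2 (the publisher proposes): the author will accept anything ≥ 0, so the publisher offers 0 and keeps 120.
Round 1 (the author proposes): rejecting gives the publisher an expected 0.8 × 120 = 96. The author offers 96 and keeps 120 − 96 = 24.

96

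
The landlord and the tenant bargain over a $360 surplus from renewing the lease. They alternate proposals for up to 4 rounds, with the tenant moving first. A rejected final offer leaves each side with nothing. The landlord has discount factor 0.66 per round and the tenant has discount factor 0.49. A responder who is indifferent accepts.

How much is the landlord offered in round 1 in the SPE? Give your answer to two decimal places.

Round 4 (the landlord proposes): rejection yields 0 for the tenant; the landlord offers 0 and keeps 360.
Round 3 (the tenant proposes): the landlord can get 360 next round, worth 0.66 × 360 = 237.6 now; the tenant offers that and keeps 122.4.
Round 2 (the landlord proposes): the tenant can get 122.4 next round, worth 0.49 × 122.4 = 59.976 now, so the landlord offers 59.976, keeping 300.024.
Round 1 (the tenant proposes): the landlord can get 300.024 next round, worth 0.66 × 300.024 = 198.01584 now, so the tenant offers 198.01584, keeping 161.98416.

198.02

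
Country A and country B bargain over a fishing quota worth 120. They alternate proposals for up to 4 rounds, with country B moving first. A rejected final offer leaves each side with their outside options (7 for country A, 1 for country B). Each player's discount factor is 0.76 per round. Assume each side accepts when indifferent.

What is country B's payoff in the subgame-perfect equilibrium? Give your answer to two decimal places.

Round 4 (country A proposes): country B gets 1 if talks fail, so country A offers 1 and keeps 119.
Round 3 (country B proposes): country A can get 119 next round, worth 0.76 × 119 = 90.44 now. Country B offers 90.44 and keeps 120 − 90.44 = 29.56.
Round 2 (country A proposes): country B can get 29.56 next round, worth 0.76 × 29.56 = 22.4656 now; country A offers that and keeps 97.5344.
Round 1 (country B proposes): country A can get 97.5344 next round, worth 0.76 × 97.5344 = 74.126144 now, so country B offers 74.126144, keeping 45.873856.

45.87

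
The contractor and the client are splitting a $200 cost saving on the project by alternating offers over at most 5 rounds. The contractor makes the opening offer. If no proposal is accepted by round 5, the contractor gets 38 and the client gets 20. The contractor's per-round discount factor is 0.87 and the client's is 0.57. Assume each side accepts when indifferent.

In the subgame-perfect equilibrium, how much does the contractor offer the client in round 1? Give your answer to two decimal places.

27.09

Round 5 (the contractor proposes): the client gets 20 if talks fail, so the contractor offers 20 and keeps 180.
Round 4 (the client proposes): the contractor can get 180 next round, worth 0.87 × 180 = 156.6 now; the client offers that and keeps 43.4.
Round 3 (the contractor proposes): the client can get 43.4 next round, worth 0.57 × 43.4 = 24.738 now. The contractor offers 24.738 and keeps 200 − 24.738 = 175.262.
Round 2 (the client proposes): the contractor can get 175.262 next round, worth 0.87 × 175.262 = 152.47794 now. The client offers 152.47794 and keeps 200 − 152.47794 = 47.52206.
Round 1 (the contractor proposes): the client can get 47.52206 next round, worth 0.57 × 47.52206 = 27.0875742 now. The contractor offers 27.0875742 and keeps 200 − 27.0875742 = 172.9124258.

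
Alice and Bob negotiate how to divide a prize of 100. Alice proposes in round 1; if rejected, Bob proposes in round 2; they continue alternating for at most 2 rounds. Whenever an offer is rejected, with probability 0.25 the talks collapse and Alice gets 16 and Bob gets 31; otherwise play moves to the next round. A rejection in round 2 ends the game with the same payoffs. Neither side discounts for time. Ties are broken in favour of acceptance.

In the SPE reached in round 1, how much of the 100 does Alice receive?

Round 2 (Bob proposes): Alice gets 16 if talks fail, so Bob offers 16 and keeps 84.
Round 1 (Alice proposes): rejecting gives Bob an expected 0.75 × 84 + 0.25 × 31 = 70.75; Alice offers that and keeps 29.25.

29.25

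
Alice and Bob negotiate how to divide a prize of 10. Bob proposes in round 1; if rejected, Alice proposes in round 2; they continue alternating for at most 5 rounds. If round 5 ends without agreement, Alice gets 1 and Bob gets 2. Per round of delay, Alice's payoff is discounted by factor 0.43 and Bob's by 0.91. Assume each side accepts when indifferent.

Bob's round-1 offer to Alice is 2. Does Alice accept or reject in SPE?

Accept

Round 5 (Bob proposes): Alice gets 1 if talks fail, so Bob offers 1 and keeps 9.
Round 4 (Alice proposes): Bob can get 9 next round, worth 0.91 × 9 = 8.19 now. Alice offers 8.19 and keeps 10 − 8.19 = 1.81.
Round 3 (Bob proposes): Alice can get 1.81 next round, worth 0.43 × 1.81 = 0.7783 now; Bob offers that and keeps 9.2217.
Round 2 (Alice proposes): Bob can get 9.2217 next round, worth 0.91 × 9.2217 = 8.391747 now, so Alice offers 8.391747, keeping 1.608253.
So by rejecting in round 1, Alice gets 1.608253 next round, worth 0.43 × 1.608253 = 0.69154879 now.
Offer 2 ≥ 0.69154879, so Alice accepts.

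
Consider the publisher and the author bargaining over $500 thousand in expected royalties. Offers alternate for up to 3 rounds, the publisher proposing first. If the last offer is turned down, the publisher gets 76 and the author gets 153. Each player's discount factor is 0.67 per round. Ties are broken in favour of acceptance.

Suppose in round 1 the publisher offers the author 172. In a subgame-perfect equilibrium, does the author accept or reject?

Reject

Round 3 (the publisher proposes): the author gets 153 if talks fail, so the publisher offers 153 and keeps 347.
Round 2 (the author proposes): the publisher can get 347 next round, worth 0.67 × 347 = 232.49 now, so the author offers 232.49, keeping 267.51.
So by rejecting in round 1, the author gets 267.51 next round, worth 0.67 × 267.51 = 179.2317 now.
Offer 172 < 179.2317, so the author rejects.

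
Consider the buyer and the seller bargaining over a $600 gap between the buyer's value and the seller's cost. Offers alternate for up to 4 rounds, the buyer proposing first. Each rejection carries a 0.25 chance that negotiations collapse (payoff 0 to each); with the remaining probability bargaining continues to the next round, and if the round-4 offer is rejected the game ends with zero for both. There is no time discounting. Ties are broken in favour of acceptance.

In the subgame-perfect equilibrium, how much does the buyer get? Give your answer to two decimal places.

234.38

Round 4 (the seller proposes): the buyer will accept anything ≥ 0, so the seller offers 0 and keeps 600.
Round 3 (the buyer proposes): rejecting gives the seller an expected 0.75 × 600 = 450, so the buyer offers 450, keeping 150.
Round 2 (the seller proposes): rejecting gives the buyer an expected 0.75 × 150 = 112.5; the seller offers that and keeps 487.5.
Round 1 (the buyer proposes): rejecting gives the seller an expected 0.75 × 487.5 = 365.625, so the buyer offers 365.625, keeping 234.375.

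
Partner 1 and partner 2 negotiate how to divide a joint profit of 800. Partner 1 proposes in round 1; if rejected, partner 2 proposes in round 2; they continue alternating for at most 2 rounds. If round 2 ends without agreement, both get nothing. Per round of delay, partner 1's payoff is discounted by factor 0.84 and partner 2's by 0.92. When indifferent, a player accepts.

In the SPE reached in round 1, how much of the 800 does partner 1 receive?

By backward induction:
Round 2 (partner 2 proposes): rejection yields 0 for partner 1; partner 2 offers 0 and keeps 800.
Round 1 (partner 1 proposes): partner 2 can get 800 next round, worth 0.92 × 800 = 736 now, so partner 1 offers 736, keeping 64.

64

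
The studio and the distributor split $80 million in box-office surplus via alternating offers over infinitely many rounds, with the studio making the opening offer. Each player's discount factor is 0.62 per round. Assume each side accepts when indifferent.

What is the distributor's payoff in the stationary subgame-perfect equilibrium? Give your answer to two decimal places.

When the studio proposes, the distributor accepts any offer worth at least 0.62 times what the distributor would get by proposing next round; and vice versa.
This gives x = 80 − 0.62y and y = 80 − 0.62x, where x and y are each side's share when it proposes.
Hence (1 − 0.62·0.62)x = 80(1 − 0.62), i.e. 0.6156·x = 30.4.
x ≈ 49.3827; the distributor's share is 80 − x ≈ 30.6173.

30.62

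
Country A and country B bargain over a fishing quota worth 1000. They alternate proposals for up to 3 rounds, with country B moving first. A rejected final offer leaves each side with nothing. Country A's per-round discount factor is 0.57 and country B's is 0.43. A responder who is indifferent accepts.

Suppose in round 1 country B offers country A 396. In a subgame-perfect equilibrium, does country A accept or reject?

Work out country A's continuation value if the offer is rejected.
Round 3 (country B proposes): country A will accept anything ≥ 0, so country B offers 0 and keeps 1000.
Round 2 (country A proposes): country B can get 1000 next round, worth 0.43 × 1000 = 430 now; country A offers that and keeps 570.
So by rejecting in round 1, country A gets 570 next round, worth 0.57 × 570 = 324.9 now.
Offer 396 ≥ 324.9, so country A accepts.

Accept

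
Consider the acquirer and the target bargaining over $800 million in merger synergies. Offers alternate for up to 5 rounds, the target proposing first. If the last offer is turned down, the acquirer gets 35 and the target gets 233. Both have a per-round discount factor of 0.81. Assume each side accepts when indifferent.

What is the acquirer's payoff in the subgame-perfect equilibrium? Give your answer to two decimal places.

Work backward from the last round.
Round 5 (the target proposes): the acquirer gets 35 if talks fail, so the target offers 35 and keeps 765.
Round 4 (the acquirer proposes): the target can get 765 next round, worth 0.81 × 765 = 619.65 now, so the acquirer offers 619.65, keeping 180.35.
Round 3 (the target proposes): the acquirer can get 180.35 next round, worth 0.81 × 180.35 = 146.0835 now. The target offers 146.0835 and keeps 800 − 146.0835 = 653.9165.
Round 2 (the acquirer proposes): the target can get 653.9165 next round, worth 0.81 × 653.9165 = 529.672365 now. The acquirer offers 529.672365 and keeps 800 − 529.672365 = 270.327635.
Round 1 (the target proposes): the acquirer can get 270.327635 next round, worth 0.81 × 270.327635 = 218.96538435 now; the target offers that and keeps 581.03461565.

218.97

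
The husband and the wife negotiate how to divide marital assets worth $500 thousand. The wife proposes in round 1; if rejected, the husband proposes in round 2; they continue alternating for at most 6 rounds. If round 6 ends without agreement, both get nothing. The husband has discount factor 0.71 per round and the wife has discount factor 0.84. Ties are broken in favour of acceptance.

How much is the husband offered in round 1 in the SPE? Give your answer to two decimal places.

216.95

Round 6 (the husband proposes): rejection yields 0 for the wife; the husband offers 0 and keeps 500.
Round 5 (the wife proposes): the husband can get 500 next round, worth 0.71 × 500 = 355 now. The wife offers 355 and keeps 500 − 355 = 145.
Round 4 (the husband proposes): the wife can get 145 next round, worth 0.84 × 145 = 121.8 now; the husband offers that and keeps 378.2.
Round 3 (the wife proposes): the husband can get 378.2 next round, worth 0.71 × 378.2 = 268.522 now, so the wife offers 268.522, keeping 231.478.
Round 2 (the husband proposes): the wife can get 231.478 next round, worth 0.84 × 231.478 = 194.44152 now, so the husband offers 194.44152, keeping 305.55848.
Round 1 (the wife proposes): the husband can get 305.55848 next round, worth 0.71 × 305.55848 = 216.9465208 now; the wife offers that and keeps 283.0534792.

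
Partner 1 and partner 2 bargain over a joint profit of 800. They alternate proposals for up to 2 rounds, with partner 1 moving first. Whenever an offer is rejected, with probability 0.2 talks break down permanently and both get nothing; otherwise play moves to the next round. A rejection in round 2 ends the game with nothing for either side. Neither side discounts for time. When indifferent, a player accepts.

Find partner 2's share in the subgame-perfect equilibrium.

Round 2 (partner 2 proposes): rejection yields 0 for partner 1; partner 2 offers 0 and keeps 800.
Round 1 (partner 1 proposes): rejecting gives partner 2 an expected 0.8 × 800 = 640, so partner 1 offers 640, keeping 160.

640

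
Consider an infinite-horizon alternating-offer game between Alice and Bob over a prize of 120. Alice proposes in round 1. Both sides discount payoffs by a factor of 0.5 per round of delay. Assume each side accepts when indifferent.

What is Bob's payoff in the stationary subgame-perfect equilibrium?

40

When Alice proposes, Bob accepts any offer worth at least 0.5 times what Bob would get by proposing next round; and vice versa.
This gives x = 120 − 0.5y and y = 120 − 0.5x, where x and y are each side's share when it proposes.
Hence (1 − 0.5·0.5)x = 120(1 − 0.5), i.e. 0.75·x = 60.
x = 80; Bob's share is 120 − x = 40.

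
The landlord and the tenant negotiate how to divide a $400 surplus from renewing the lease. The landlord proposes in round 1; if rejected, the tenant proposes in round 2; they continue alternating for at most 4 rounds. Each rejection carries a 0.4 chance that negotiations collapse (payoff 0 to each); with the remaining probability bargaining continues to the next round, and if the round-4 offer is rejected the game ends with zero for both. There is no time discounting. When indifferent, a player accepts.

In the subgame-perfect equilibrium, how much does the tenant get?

182.4

Round 4 (the tenant proposes): the landlord will accept anything ≥ 0, so the tenant offers 0 and keeps 400.
Round 3 (the landlord proposes): rejecting gives the tenant an expected 0.6 × 400 = 240; the landlord offers that and keeps 160.
Round 2 (the tenant proposes): rejecting gives the landlord an expected 0.6 × 160 = 96, so the tenant offers 96, keeping 304.
Round 1 (the landlord proposes): rejecting gives the tenant an expected 0.6 × 304 = 182.4; the landlord offers that and keeps 217.6.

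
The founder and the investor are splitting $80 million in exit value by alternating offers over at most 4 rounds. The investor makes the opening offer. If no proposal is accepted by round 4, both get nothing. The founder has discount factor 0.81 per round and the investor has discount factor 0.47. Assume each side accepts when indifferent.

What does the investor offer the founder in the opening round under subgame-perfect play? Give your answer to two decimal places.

59.01

Round 4 (the founder proposes): rejection yields 0 for the investor; the founder offers 0 and keeps 80.
Round 3 (the investor proposes): the founder can get 80 next round, worth 0.81 × 80 = 64.8 now, so the investor offers 64.8, keeping 15.2.
Round 2 (the founder proposes): the investor can get 15.2 next round, worth 0.47 × 15.2 = 7.144 now. The founder offers 7.144 and keeps 80 − 7.144 = 72.856.
Round 1 (the investor proposes): the founder can get 72.856 next round, worth 0.81 × 72.856 = 59.01336 now, so the investor offers 59.01336, keeping 20.98664.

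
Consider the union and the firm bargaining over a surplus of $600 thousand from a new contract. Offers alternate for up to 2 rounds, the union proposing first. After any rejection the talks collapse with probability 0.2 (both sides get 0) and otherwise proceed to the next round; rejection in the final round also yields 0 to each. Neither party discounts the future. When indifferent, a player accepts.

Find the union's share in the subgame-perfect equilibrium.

By backward induction:
Round 2 (the firm proposes): rejection yields 0 for the union; the firm offers 0 and keeps 600.
Round 1 (the union proposes): rejecting gives the firm an expected 0.8 × 600 = 480, so the union offers 480, keeping 120.

120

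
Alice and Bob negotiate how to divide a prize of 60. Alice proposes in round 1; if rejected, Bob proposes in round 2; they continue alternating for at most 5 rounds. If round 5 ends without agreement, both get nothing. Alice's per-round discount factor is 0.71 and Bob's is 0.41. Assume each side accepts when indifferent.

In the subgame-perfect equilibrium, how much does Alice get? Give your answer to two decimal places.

Round 5 (Alice proposes): Bob will accept anything ≥ 0, so Alice offers 0 and keeps 60.
Round 4 (Bob proposes): Alice can get 60 next round, worth 0.71 × 60 = 42.6 now, so Bob offers 42.6, keeping 17.4.
Round 3 (Alice proposes): Bob can get 17.4 next round, worth 0.41 × 17.4 = 7.134 now, so Alice offers 7.134, keeping 52.866.
Round 2 (Bob proposes): Alice can get 52.866 next round, worth 0.71 × 52.866 = 37.53486 now; Bob offers that and keeps 22.46514.
Round 1 (Alice proposes): Bob can get 22.46514 next round, worth 0.41 × 22.46514 = 9.2107074 now, so Alice offers 9.2107074, keeping 50.7892926.

50.79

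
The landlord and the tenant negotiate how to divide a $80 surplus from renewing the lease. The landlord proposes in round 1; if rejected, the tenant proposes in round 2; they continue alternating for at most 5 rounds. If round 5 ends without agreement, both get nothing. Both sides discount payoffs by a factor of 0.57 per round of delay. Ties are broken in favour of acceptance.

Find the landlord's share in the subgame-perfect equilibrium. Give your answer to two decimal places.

Round 5 (the landlord proposes): the tenant will accept anything ≥ 0, so the landlord offers 0 and keeps 80.
Round 4 (the tenant proposes): the landlord can get 80 next round, worth 0.57 × 80 = 45.6 now, so the tenant offers 45.6, keeping 34.4.
Round 3 (the landlord proposes): the tenant can get 34.4 next round, worth 0.57 × 34.4 = 19.608 now. The landlord offers 19.608 and keeps 80 − 19.608 = 60.392.
Round 2 (the tenant proposes): the landlord can get 60.392 next round, worth 0.57 × 60.392 = 34.42344 now, so the tenant offers 34.42344, keeping 45.57656.
Round 1 (the landlord proposes): the tenant can get 45.57656 next round, worth 0.57 × 45.57656 = 25.9786392 now. The landlord offers 25.9786392 and keeps 80 − 25.9786392 = 54.0213608.

54.02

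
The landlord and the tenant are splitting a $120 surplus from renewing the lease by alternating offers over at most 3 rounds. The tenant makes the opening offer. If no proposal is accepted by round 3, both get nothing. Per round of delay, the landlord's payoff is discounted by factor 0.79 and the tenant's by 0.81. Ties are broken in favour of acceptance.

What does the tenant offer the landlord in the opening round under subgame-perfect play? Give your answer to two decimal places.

18.01

Round 3 (the tenant proposes): rejection yields 0 for the landlord; the tenant offers 0 and keeps 120.
Round 2 (the landlord proposes): the tenant can get 120 next round, worth 0.81 × 120 = 97.2 now. The landlord offers 97.2 and keeps 120 − 97.2 = 22.8.
Round 1 (the tenant proposes): the landlord can get 22.8 next round, worth 0.79 × 22.8 = 18.012 now, so the tenant offers 18.012, keeping 101.988.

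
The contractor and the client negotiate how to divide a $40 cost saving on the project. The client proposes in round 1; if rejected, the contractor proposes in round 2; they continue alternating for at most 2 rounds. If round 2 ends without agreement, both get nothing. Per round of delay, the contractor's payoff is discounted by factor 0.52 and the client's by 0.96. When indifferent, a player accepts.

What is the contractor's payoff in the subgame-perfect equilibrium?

By backward induction:
Round 2 (the contractor proposes): the client will accept anything ≥ 0, so the contractor offers 0 and keeps 40.
Round 1 (the client proposes): the contractor can get 40 next round, worth 0.52 × 40 = 20.8 now; the client offers that and keeps 19.2.

20.8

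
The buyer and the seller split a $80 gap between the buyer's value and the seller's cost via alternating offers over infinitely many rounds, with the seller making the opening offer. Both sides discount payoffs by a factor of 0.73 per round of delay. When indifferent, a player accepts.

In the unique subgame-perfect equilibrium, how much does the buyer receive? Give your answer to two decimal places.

Let x be the seller's share when the seller proposes and y be the buyer's share when the buyer proposes.
The buyer accepts iff offered ≥ 0.73·y, so x = 80 − 0.73y. Symmetrically y = 80 − 0.73x.
Substituting: x = 80 − 0.73(80 − 0.73x), giving x(1 − 0.73·0.73) = 80(1 − 0.73).
So x = 80 × 0.27 / 0.4671 ≈ 46.2428, and the buyer receives 80 − x ≈ 33.7572.

33.76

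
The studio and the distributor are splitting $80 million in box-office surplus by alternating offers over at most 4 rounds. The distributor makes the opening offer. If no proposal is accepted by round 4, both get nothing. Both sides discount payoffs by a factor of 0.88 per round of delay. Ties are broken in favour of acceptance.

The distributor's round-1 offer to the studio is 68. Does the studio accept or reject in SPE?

Accept

Round 4 (the studio proposes): the distributor will accept anything ≥ 0, so the studio offers 0 and keeps 80.
Round 3 (the distributor proposes): the studio can get 80 next round, worth 0.88 × 80 = 70.4 now; the distributor offers that and keeps 9.6.
Round 2 (the studio proposes): the distributor can get 9.6 next round, worth 0.88 × 9.6 = 8.448 now; the studio offers that and keeps 71.552.
So by rejecting in round 1, the studio gets 71.552 next round, worth 0.88 × 71.552 = 62.96576 now.
Offer 68 ≥ 62.96576, so the studio accepts.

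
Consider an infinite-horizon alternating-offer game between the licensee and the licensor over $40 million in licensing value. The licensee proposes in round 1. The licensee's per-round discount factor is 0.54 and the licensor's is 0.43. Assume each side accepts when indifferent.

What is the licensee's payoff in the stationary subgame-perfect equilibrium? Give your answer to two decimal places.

29.70

When the licensee proposes, the licensor accepts any offer worth at least 0.43 times what the licensor would get by proposing next round; and vice versa.
This gives x = 40 − 0.43y and y = 40 − 0.54x, where x and y are each side's share when it proposes.
Hence (1 − 0.43·0.54)x = 40(1 − 0.43), i.e. 0.7678·x = 22.8.
x ≈ 29.6952; the licensor's share is 40 − x ≈ 10.3048.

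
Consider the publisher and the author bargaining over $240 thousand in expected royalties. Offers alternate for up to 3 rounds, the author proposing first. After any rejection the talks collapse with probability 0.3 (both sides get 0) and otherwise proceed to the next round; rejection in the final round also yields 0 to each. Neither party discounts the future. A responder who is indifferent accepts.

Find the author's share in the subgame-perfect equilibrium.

By backward induction:
Round 3 (the author proposes): the publisher will accept anything ≥ 0, so the author offers 0 and keeps 240.
Round 2 (the publisher proposes): rejecting gives the author an expected 0.7 × 240 = 168, so the publisher offers 168, keeping 72.
Round 1 (the author proposes): rejecting gives the publisher an expected 0.7 × 72 = 50.4; the author offers that and keeps 189.6.

189.6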